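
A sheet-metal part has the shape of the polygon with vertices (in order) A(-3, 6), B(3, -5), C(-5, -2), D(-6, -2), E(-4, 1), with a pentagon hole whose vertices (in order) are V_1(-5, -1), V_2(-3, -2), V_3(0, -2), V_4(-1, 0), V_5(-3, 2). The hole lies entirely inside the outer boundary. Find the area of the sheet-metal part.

Outer boundary:
Σ = (-3) + (-31) + (-2) + (-14) + (-21) = -71
Area = |Σ|/2 = 35.5.
Hole:
Apply the shoelace (surveyor's) formula: 2A = Σ (x_i·y_{i+1} − x_{i+1}·y_i), indices taken mod 5.
Σ = (7) + (6) + (-2) + (-2) + (13) = 22
Area = |Σ|/2 = 11.
Net area = 35.5 − 11 = 24.5.

24.5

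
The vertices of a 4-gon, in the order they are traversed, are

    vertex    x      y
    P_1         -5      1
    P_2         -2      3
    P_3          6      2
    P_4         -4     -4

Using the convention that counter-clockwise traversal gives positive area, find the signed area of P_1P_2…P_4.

-37.5

Apply the shoelace formula: 2A = Σ (x_i·y_{i+1} − x_{i+1}·y_i), indices taken mod 4.
P_1→P_2: (-5)(3) − (-2)(1) = -13
P_2→P_3: (-2)(2) − (6)(3) = -22
P_3→P_4: (6)(-4) − (-4)(2) = -16
P_4→P_1: (-4)(1) − (-5)(-4) = -24
Σ = -75
Signed area = Σ/2 = -37.5 (negative ⇒ clockwise traversal).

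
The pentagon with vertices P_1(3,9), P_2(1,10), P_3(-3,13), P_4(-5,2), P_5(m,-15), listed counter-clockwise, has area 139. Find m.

The doubled signed area Σ (x_i y_{i+1} − x_{i+1} y_i) is linear in m.
With m=0 it equals 243; the coefficient of m is 7 (from the two edges through P_5).
So 7·m + 243 = 2·139 = 278 ⇒ m = 5.

5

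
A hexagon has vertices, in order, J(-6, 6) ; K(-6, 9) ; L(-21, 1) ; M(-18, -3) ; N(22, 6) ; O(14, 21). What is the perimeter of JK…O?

108

|JK| = √((0)² + (3)²) = √9 = 3
|KL| = √((-15)² + (-8)²) = √289 = 17
|LM| = √((3)² + (-4)²) = √25 = 5
|MN| = √((40)² + (9)²) = √1681 = 41
|NO| = √((-8)² + (15)²) = √289 = 17
|OJ| = √((-20)² + (-15)²) = √625 = 25
Perimeter = 3 + 17 + 5 + 41 + 17 + 25 = 108.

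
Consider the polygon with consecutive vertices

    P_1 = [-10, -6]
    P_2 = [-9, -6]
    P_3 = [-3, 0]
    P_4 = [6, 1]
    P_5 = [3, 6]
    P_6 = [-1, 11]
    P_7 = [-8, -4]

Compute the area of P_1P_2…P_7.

Apply the surveyor's formula: 2A = Σ (x_i·y_{i+1} − x_{i+1}·y_i), indices taken mod 7.
Cross-terms: 6, -18, -3, 33, 39, 92, 8  ⇒  Σ = 157
Area = |Σ|/2 = 78.5.

78.5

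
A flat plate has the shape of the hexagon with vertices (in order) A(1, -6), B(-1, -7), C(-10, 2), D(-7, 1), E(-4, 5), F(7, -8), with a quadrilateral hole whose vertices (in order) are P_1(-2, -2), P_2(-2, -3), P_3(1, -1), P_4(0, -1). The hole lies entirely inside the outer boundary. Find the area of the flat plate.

72.5

Outer boundary:
Apply the surveyor's formula: 2A = Σ (x_i·y_{i+1} − x_{i+1}·y_i), indices taken mod 6.
Cross-terms: -13, -72, 4, -31, -3, -34  ⇒  Σ = -149
Area = |Σ|/2 = 74.5.
Hole:
Apply Gauss's area formula: 2A = Σ (x_i·y_{i+1} − x_{i+1}·y_i), indices taken mod 4.
P_1→P_2: (-2)(-3) − (-2)(-2) = 2
P_2→P_3: (-2)(-1) − (1)(-3) = 5
P_3→P_4: (1)(-1) − (0)(-1) = -1
P_4→P_1: (0)(-2) − (-2)(-1) = -2
Σ = 4
Area = |Σ|/2 = 2.
Net area = 74.5 − 2 = 72.5.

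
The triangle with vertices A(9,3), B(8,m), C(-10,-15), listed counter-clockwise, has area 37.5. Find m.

6

Write out the shoelace sum; only the two edges meeting at B involve m:
2·Area = [(9·m − 8·3) + (8·(-15) − (-10)·m)] + 105
       = 19·m + -39 = 75
⇒ m = 6.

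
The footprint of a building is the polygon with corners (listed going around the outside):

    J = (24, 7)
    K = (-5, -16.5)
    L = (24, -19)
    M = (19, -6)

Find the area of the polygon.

Apply the shoelace (surveyor's) formula: 2A = Σ (x_i·y_{i+1} − x_{i+1}·y_i), indices taken mod 4.
Σ = (-361) + (491) + (217) + (277) = 624
Area = |Σ|/2 = 312.

312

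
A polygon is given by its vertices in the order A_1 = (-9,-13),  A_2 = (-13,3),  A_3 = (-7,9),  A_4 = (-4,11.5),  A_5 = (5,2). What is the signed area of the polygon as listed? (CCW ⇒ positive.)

-224.5

Σ = (-196) + (-96) + (-44.5) + (-65.5) + (-47) = -449
Signed area = Σ/2 = -224.5 (negative ⇒ clockwise traversal).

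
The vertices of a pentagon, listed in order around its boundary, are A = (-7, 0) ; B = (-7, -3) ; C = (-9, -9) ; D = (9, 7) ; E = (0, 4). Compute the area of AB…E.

Apply Gauss's area formula: 2A = Σ (x_i·y_{i+1} − x_{i+1}·y_i), indices taken mod 5.
Σ = (21) + (36) + (18) + (36) + (28) = 139
Area = |Σ|/2 = 69.5.

69.5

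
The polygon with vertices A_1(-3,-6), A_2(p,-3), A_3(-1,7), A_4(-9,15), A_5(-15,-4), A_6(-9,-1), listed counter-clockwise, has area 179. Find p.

Write out the shoelace sum; only the two edges meeting at A_2 involve p:
2·Area = [((-3)·(-3) − p·(-6)) + (p·7 − (-1)·(-3))] + 339
       = 13·p + 345 = 358
⇒ p = 1.

1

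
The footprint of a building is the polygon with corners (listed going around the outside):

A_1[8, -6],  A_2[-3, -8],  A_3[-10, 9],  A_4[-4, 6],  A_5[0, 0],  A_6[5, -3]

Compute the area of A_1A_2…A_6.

109.5

Apply the shoelace (surveyor's) formula: 2A = Σ (x_i·y_{i+1} − x_{i+1}·y_i), indices taken mod 6.
Σ = (-82) + (-107) + (-24) + (0) + (0) + (-6) = -219
Area = |Σ|/2 = 109.5.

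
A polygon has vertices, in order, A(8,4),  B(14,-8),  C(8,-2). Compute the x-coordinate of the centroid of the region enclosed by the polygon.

10

Apply Gauss's area formula. First the cross-terms c_i = x_i·y_{i+1} − x_{i+1}·y_i:
  -120, 36, 48  ⇒  2A = -36, A = -18.
Then Σ (x_i + x_{i+1})·c_i = -1080, so x̄ = -1080 / (6·(-18)) = 10.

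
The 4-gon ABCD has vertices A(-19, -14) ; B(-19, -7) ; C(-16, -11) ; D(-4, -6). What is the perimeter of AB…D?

42

|AB| = √((0)² + (7)²) = √49 = 7
|BC| = √((3)² + (-4)²) = √25 = 5
|CD| = √((12)² + (5)²) = √169 = 13
|DA| = √((-15)² + (-8)²) = √289 = 17
Perimeter = 7 + 5 + 13 + 17 = 42.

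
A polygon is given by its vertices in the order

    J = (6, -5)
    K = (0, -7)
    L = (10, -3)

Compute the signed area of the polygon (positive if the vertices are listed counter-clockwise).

-2

Apply the shoelace (surveyor's) formula: 2A = Σ (x_i·y_{i+1} − x_{i+1}·y_i), indices taken mod 3.
Σ = (-42) + (70) + (-32) = -4
Signed area = Σ/2 = -2 (negative ⇒ clockwise traversal).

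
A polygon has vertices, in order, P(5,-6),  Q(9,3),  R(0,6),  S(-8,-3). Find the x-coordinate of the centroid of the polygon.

293/234

Apply the shoelace formula. First the cross-terms c_i = x_i·y_{i+1} − x_{i+1}·y_i:
  69, 54, 48, 63  ⇒  2A = 234, A = 117.
Then Σ (x_i + x_{i+1})·c_i = 879, so x̄ = 879 / (6·117) = 293/234.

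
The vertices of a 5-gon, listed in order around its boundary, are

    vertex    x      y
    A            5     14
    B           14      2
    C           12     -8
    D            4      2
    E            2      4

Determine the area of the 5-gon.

Cross-terms: -186, -136, 56, 12, 8  ⇒  Σ = -246
Area = |Σ|/2 = 123.

123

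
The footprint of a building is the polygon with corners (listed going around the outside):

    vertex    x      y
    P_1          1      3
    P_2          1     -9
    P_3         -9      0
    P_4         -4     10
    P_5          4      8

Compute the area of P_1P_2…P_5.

Apply Gauss's area formula: 2A = Σ (x_i·y_{i+1} − x_{i+1}·y_i), indices taken mod 5.
Σ = (-12) + (-81) + (-90) + (-72) + (4) = -251
Area = |Σ|/2 = 125.5.

125.5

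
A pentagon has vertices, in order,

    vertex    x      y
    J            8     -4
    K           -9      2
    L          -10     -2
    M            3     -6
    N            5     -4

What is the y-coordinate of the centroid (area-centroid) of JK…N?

-382/171

Apply the shoelace (surveyor's) formula. First the cross-terms c_i = x_i·y_{i+1} − x_{i+1}·y_i:
  -20, 38, 66, 18, 12  ⇒  2A = 114, A = 57.
Then Σ (y_i + y_{i+1})·c_i = -764, so ȳ = -764 / (6·57) = -382/171.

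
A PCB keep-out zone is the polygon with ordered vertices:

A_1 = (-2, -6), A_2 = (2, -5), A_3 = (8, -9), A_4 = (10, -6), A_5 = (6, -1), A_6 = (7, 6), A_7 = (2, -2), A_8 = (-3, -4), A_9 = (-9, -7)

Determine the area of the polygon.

Σ = (22) + (22) + (42) + (26) + (43) + (-26) + (-14) + (-15) + (40) = 140
Area = |Σ|/2 = 70.

70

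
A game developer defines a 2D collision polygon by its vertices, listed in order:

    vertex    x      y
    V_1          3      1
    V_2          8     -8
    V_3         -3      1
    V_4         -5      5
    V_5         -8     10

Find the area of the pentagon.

Apply the surveyor's formula: 2A = Σ (x_i·y_{i+1} − x_{i+1}·y_i), indices taken mod 5.
Σ = (-32) + (-16) + (-10) + (-10) + (-38) = -106
Area = |Σ|/2 = 53.

53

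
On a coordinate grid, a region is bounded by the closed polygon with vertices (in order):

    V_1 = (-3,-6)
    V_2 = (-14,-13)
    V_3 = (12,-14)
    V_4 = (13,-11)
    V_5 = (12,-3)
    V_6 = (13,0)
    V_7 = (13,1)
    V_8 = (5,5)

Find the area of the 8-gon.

273.5

Apply Gauss's area formula: 2A = Σ (x_i·y_{i+1} − x_{i+1}·y_i), indices taken mod 8.
V_1→V_2: (-3)(-13) − (-14)(-6) = -45
V_2→V_3: (-14)(-14) − (12)(-13) = 352
V_3→V_4: (12)(-11) − (13)(-14) = 50
V_4→V_5: (13)(-3) − (12)(-11) = 93
V_5→V_6: (12)(0) − (13)(-3) = 39
V_6→V_7: (13)(1) − (13)(0) = 13
V_7→V_8: (13)(5) − (5)(1) = 60
V_8→V_1: (5)(-6) − (-3)(5) = -15
Σ = 547
Area = |Σ|/2 = 273.5.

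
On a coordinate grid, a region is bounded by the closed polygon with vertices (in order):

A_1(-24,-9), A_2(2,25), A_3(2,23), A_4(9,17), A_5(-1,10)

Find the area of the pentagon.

201.5

Apply Gauss's area formula: 2A = Σ (x_i·y_{i+1} − x_{i+1}·y_i), indices taken mod 5.
Cross-terms: -582, -4, -173, 107, 249  ⇒  Σ = -403
Area = |Σ|/2 = 201.5.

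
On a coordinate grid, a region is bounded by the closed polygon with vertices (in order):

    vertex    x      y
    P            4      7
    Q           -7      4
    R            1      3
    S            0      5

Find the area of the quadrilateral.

Apply the surveyor's formula: 2A = Σ (x_i·y_{i+1} − x_{i+1}·y_i), indices taken mod 4.
Σ = (65) + (-25) + (5) + (-20) = 25
Area = |Σ|/2 = 12.5.

12.5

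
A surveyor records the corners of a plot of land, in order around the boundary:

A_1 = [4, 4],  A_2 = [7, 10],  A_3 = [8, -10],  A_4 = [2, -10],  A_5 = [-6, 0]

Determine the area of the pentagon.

Apply the shoelace (surveyor's) formula: 2A = Σ (x_i·y_{i+1} − x_{i+1}·y_i), indices taken mod 5.
Σ = (12) + (-150) + (-60) + (-60) + (-24) = -282
Area = |Σ|/2 = 141.

141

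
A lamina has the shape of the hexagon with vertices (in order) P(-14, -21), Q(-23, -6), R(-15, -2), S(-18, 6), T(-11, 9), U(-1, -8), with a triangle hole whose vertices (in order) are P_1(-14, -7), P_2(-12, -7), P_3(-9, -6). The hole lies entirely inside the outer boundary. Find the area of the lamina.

328.5

Outer boundary:
Cross-terms: -399, -44, -126, -96, 97, -91  ⇒  Σ = -659
Area = |Σ|/2 = 329.5.
Hole:
P_1→P_2: (-14)(-7) − (-12)(-7) = 14
P_2→P_3: (-12)(-6) − (-9)(-7) = 9
P_3→P_1: (-9)(-7) − (-14)(-6) = -21
Σ = 2
Area = |Σ|/2 = 1.
Net area = 329.5 − 1 = 328.5.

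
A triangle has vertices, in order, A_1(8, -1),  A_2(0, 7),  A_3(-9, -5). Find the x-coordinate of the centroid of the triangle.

-1/3

Apply the shoelace formula. First the cross-terms c_i = x_i·y_{i+1} − x_{i+1}·y_i:
  56, 63, 49  ⇒  2A = 168, A = 84.
Then Σ (x_i + x_{i+1})·c_i = -168, so x̄ = -168 / (6·84) = -1/3.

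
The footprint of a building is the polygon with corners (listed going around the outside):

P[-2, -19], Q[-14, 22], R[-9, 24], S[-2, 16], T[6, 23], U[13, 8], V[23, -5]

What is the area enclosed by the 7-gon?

816.5

Apply the shoelace (surveyor's) formula: 2A = Σ (x_i·y_{i+1} − x_{i+1}·y_i), indices taken mod 7.
Σ = (-310) + (-138) + (-96) + (-142) + (-251) + (-249) + (-447) = -1633
Area = |Σ|/2 = 816.5.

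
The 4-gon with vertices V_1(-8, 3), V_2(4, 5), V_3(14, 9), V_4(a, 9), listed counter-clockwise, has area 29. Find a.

The doubled signed area Σ (x_i y_{i+1} − x_{i+1} y_i) is linear in a.
With a=0 it equals 112; the coefficient of a is -6 (from the two edges through V_4).
So -6·a + 112 = 2·29 = 58 ⇒ a = 9.

9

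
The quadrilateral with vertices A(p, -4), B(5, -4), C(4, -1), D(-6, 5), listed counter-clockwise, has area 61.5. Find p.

-6

Write out the shoelace sum; only the two edges meeting at A involve p:
2·Area = [((-6)·(-4) − p·5) + (p·(-4) − 5·(-4))] + 25
       = -9·p + 69 = 123
⇒ p = -6.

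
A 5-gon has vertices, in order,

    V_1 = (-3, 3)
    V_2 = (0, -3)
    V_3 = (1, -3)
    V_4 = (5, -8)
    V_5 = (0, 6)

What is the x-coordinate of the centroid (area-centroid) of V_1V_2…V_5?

Apply the surveyor's formula. First the cross-terms c_i = x_i·y_{i+1} − x_{i+1}·y_i:
  9, 3, 7, 30, 18  ⇒  2A = 67, A = 33.5.
Then Σ (x_i + x_{i+1})·c_i = 114, so x̄ = 114 / (6·33.5) = 38/67.

38/67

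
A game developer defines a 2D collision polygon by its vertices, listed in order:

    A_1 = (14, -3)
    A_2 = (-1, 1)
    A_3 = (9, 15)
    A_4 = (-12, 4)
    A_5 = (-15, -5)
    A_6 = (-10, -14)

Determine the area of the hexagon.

Apply Gauss's area formula: 2A = Σ (x_i·y_{i+1} − x_{i+1}·y_i), indices taken mod 6.
Σ = (11) + (-24) + (216) + (120) + (160) + (226) = 709
Area = |Σ|/2 = 354.5.

354.5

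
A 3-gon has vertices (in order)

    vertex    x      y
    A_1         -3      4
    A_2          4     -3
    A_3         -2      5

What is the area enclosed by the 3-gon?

Apply Gauss's area formula: 2A = Σ (x_i·y_{i+1} − x_{i+1}·y_i), indices taken mod 3.
Σ = (-7) + (14) + (7) = 14
Area = |Σ|/2 = 7.

7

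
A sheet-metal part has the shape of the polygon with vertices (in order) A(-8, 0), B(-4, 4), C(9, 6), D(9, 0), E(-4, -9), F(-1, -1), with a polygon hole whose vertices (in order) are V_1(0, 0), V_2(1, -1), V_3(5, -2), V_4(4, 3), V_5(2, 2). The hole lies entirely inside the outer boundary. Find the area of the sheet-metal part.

Outer boundary:
Apply the shoelace (surveyor's) formula: 2A = Σ (x_i·y_{i+1} − x_{i+1}·y_i), indices taken mod 6.
Σ = (-32) + (-60) + (-54) + (-81) + (-5) + (-8) = -240
Area = |Σ|/2 = 120.
Hole:
Apply the surveyor's formula: 2A = Σ (x_i·y_{i+1} − x_{i+1}·y_i), indices taken mod 5.
Cross-terms: 0, 3, 23, 2, 0  ⇒  Σ = 28
Area = |Σ|/2 = 14.
Net area = 120 − 14 = 106.

106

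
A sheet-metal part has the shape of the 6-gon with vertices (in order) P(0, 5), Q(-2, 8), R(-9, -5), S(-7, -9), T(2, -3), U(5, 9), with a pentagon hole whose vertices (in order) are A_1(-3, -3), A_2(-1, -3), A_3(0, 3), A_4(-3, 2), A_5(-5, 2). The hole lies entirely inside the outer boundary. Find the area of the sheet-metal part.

Outer boundary:
Apply the shoelace (surveyor's) formula: 2A = Σ (x_i·y_{i+1} − x_{i+1}·y_i), indices taken mod 6.
P→Q: (0)(8) − (-2)(5) = 10
Q→R: (-2)(-5) − (-9)(8) = 82
R→S: (-9)(-9) − (-7)(-5) = 46
S→T: (-7)(-3) − (2)(-9) = 39
T→U: (2)(9) − (5)(-3) = 33
U→P: (5)(5) − (0)(9) = 25
Σ = 235
Area = |Σ|/2 = 117.5.
Hole:
Apply the shoelace formula: 2A = Σ (x_i·y_{i+1} − x_{i+1}·y_i), indices taken mod 5.
Cross-terms: 6, -3, 9, 4, 21  ⇒  Σ = 37
Area = |Σ|/2 = 18.5.
Net area = 117.5 − 18.5 = 99.

99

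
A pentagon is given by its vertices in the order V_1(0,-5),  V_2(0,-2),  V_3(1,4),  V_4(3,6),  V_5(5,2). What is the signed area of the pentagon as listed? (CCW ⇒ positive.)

-26.5

Apply the shoelace formula: 2A = Σ (x_i·y_{i+1} − x_{i+1}·y_i), indices taken mod 5.
Σ = (0) + (2) + (-6) + (-24) + (-25) = -53
Signed area = Σ/2 = -26.5 (negative ⇒ clockwise traversal).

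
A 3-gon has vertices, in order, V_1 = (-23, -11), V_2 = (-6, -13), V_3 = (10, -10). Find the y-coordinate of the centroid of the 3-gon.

Apply the surveyor's formula. First the cross-terms c_i = x_i·y_{i+1} − x_{i+1}·y_i:
  233, 190, -340  ⇒  2A = 83, A = 41.5.
Then Σ (y_i + y_{i+1})·c_i = -2822, so ȳ = -2822 / (6·41.5) = -34/3.

-34/3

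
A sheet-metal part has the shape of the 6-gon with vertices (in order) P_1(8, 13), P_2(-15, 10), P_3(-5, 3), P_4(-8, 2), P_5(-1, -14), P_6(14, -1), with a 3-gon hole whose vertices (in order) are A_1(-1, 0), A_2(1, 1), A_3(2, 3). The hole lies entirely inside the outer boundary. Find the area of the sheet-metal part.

Outer boundary:
Σ = (275) + (5) + (14) + (114) + (197) + (190) = 795
Area = |Σ|/2 = 397.5.
Hole:
Apply the surveyor's formula: 2A = Σ (x_i·y_{i+1} − x_{i+1}·y_i), indices taken mod 3.
Σ = (-1) + (1) + (3) = 3
Area = |Σ|/2 = 1.5.
Net area = 397.5 − 1.5 = 396.

396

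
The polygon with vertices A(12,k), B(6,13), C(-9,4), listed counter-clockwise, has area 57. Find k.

The doubled signed area Σ (x_i y_{i+1} − x_{i+1} y_i) is linear in k.
With k=0 it equals 249; the coefficient of k is -15 (from the two edges through A).
So -15·k + 249 = 2·57 = 114 ⇒ k = 9.

9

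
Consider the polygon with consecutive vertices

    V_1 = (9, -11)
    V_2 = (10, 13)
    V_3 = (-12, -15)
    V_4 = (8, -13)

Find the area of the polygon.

Apply the shoelace (surveyor's) formula: 2A = Σ (x_i·y_{i+1} − x_{i+1}·y_i), indices taken mod 4.
Σ = (227) + (6) + (276) + (29) = 538
Area = |Σ|/2 = 269.

269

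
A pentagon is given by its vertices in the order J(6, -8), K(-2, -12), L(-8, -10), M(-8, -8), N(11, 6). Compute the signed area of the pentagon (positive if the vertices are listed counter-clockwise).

Σ = (-88) + (-76) + (-16) + (40) + (-124) = -264
Signed area = Σ/2 = -132 (negative ⇒ clockwise traversal).

-132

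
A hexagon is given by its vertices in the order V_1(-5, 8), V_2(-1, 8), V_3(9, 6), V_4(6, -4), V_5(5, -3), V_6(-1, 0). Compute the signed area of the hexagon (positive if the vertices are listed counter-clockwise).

-95.5

Σ = (-32) + (-78) + (-72) + (2) + (-3) + (-8) = -191
Signed area = Σ/2 = -95.5 (negative ⇒ clockwise traversal).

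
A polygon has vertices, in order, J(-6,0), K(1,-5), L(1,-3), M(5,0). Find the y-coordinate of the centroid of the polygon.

Apply the surveyor's formula. First the cross-terms c_i = x_i·y_{i+1} − x_{i+1}·y_i:
  30, 2, 15, 0  ⇒  2A = 47, A = 23.5.
Then Σ (y_i + y_{i+1})·c_i = -211, so ȳ = -211 / (6·23.5) = -211/141.

-211/141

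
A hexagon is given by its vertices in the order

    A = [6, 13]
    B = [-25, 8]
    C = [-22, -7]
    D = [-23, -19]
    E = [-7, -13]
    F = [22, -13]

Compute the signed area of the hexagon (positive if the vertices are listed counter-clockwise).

944

Apply the surveyor's formula: 2A = Σ (x_i·y_{i+1} − x_{i+1}·y_i), indices taken mod 6.
A→B: (6)(8) − (-25)(13) = 373
B→C: (-25)(-7) − (-22)(8) = 351
C→D: (-22)(-19) − (-23)(-7) = 257
D→E: (-23)(-13) − (-7)(-19) = 166
E→F: (-7)(-13) − (22)(-13) = 377
F→A: (22)(13) − (6)(-13) = 364
Σ = 1888
Signed area = Σ/2 = 944 (positive ⇒ counter-clockwise traversal).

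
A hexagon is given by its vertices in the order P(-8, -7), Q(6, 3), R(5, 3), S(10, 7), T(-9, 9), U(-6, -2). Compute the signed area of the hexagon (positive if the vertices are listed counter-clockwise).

Σ = (18) + (3) + (5) + (153) + (72) + (26) = 277
Signed area = Σ/2 = 138.5 (positive ⇒ counter-clockwise traversal).

138.5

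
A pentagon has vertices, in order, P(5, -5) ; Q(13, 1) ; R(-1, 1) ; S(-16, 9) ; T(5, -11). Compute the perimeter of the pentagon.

76

|PQ| = √((8)² + (6)²) = √100 = 10
|QR| = √((-14)² + (0)²) = √196 = 14
|RS| = √((-15)² + (8)²) = √289 = 17
|ST| = √((21)² + (-20)²) = √841 = 29
|TP| = √((0)² + (6)²) = √36 = 6
Perimeter = 10 + 14 + 17 + 29 + 6 = 76.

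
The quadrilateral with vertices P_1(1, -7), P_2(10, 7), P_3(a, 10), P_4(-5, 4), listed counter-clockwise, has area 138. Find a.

-6

Write out the shoelace sum; only the two edges meeting at P_3 involve a:
2·Area = [(10·10 − a·7) + (a·4 − (-5)·10)] + 108
       = -3·a + 258 = 276
⇒ a = -6.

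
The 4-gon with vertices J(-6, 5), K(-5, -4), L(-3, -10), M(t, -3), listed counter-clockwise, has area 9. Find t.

The doubled signed area Σ (x_i y_{i+1} − x_{i+1} y_i) is linear in t.
With t=0 it equals 78; the coefficient of t is 15 (from the two edges through M).
So 15·t + 78 = 2·9 = 18 ⇒ t = -4.

-4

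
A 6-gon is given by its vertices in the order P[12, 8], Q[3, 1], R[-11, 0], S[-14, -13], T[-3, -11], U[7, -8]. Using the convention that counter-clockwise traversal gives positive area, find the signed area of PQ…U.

Cross-terms: -12, 11, 143, 115, 101, 152  ⇒  Σ = 510
Signed area = Σ/2 = 255 (positive ⇒ counter-clockwise traversal).

255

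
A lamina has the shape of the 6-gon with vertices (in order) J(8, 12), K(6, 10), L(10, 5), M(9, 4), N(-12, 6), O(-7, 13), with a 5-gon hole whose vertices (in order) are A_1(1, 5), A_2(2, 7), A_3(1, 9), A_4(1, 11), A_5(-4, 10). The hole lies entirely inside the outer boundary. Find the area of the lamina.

116.5

Outer boundary:
Apply the surveyor's formula: 2A = Σ (x_i·y_{i+1} − x_{i+1}·y_i), indices taken mod 6.
Σ = (8) + (-70) + (-5) + (102) + (-114) + (-188) = -267
Area = |Σ|/2 = 133.5.
Hole:
Apply the shoelace formula: 2A = Σ (x_i·y_{i+1} − x_{i+1}·y_i), indices taken mod 5.
Cross-terms: -3, 11, 2, 54, -30  ⇒  Σ = 34
Area = |Σ|/2 = 17.
Net area = 133.5 − 17 = 116.5.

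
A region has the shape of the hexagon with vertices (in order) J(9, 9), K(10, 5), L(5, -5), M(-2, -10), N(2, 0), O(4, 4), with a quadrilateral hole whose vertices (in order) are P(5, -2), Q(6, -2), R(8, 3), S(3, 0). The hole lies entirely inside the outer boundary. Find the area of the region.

Outer boundary:
Apply the surveyor's formula: 2A = Σ (x_i·y_{i+1} − x_{i+1}·y_i), indices taken mod 6.
Σ = (-45) + (-75) + (-60) + (20) + (8) + (0) = -152
Area = |Σ|/2 = 76.
Hole:
Apply the shoelace formula: 2A = Σ (x_i·y_{i+1} − x_{i+1}·y_i), indices taken mod 4.
P→Q: (5)(-2) − (6)(-2) = 2
Q→R: (6)(3) − (8)(-2) = 34
R→S: (8)(0) − (3)(3) = -9
S→P: (3)(-2) − (5)(0) = -6
Σ = 21
Area = |Σ|/2 = 10.5.
Net area = 76 − 10.5 = 65.5.

65.5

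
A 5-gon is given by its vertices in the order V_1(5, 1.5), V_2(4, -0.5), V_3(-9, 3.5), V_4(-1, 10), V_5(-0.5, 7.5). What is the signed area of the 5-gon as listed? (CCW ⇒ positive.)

-63.125

Apply Gauss's area formula: 2A = Σ (x_i·y_{i+1} − x_{i+1}·y_i), indices taken mod 5.
Cross-terms: -8.5, 9.5, -86.5, -2.5, -38.25  ⇒  Σ = -126.25
Signed area = Σ/2 = -63.125 (negative ⇒ clockwise traversal).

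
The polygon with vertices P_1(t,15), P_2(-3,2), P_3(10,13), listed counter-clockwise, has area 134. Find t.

-12

Write out the shoelace sum; only the two edges meeting at P_1 involve t:
2·Area = [(10·15 − t·13) + (t·2 − (-3)·15)] + -59
       = -11·t + 136 = 268
⇒ t = -12.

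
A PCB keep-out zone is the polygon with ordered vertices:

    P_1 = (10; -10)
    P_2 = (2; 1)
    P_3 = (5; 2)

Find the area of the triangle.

Apply the shoelace formula: 2A = Σ (x_i·y_{i+1} − x_{i+1}·y_i), indices taken mod 3.
P_1→P_2: (10)(1) − (2)(-10) = 30
P_2→P_3: (2)(2) − (5)(1) = -1
P_3→P_1: (5)(-10) − (10)(2) = -70
Σ = -41
Area = |Σ|/2 = 20.5.

20.5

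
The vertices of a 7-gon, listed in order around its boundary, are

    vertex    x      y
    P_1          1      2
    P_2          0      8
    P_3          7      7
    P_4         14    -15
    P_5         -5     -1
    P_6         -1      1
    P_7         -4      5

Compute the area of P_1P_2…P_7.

Apply the shoelace formula: 2A = Σ (x_i·y_{i+1} − x_{i+1}·y_i), indices taken mod 7.
Cross-terms: 8, -56, -203, -89, -6, -1, -13  ⇒  Σ = -360
Area = |Σ|/2 = 180.

180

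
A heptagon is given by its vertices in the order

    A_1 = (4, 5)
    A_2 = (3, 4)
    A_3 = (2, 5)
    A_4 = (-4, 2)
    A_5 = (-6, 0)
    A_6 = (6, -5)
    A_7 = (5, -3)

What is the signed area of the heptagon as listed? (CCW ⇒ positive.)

59

A_1→A_2: (4)(4) − (3)(5) = 1
A_2→A_3: (3)(5) − (2)(4) = 7
A_3→A_4: (2)(2) − (-4)(5) = 24
A_4→A_5: (-4)(0) − (-6)(2) = 12
A_5→A_6: (-6)(-5) − (6)(0) = 30
A_6→A_7: (6)(-3) − (5)(-5) = 7
A_7→A_1: (5)(5) − (4)(-3) = 37
Σ = 118
Signed area = Σ/2 = 59 (positive ⇒ counter-clockwise traversal).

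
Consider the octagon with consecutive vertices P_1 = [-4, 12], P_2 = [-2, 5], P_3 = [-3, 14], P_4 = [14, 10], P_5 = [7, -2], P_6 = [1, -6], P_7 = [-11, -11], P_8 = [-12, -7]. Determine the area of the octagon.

Σ = (4) + (-13) + (-226) + (-98) + (-40) + (-77) + (-55) + (-172) = -677
Area = |Σ|/2 = 338.5.

338.5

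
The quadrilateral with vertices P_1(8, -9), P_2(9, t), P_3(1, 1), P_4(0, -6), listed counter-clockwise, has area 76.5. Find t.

3

Write out the shoelace sum; only the two edges meeting at P_2 involve t:
2·Area = [(8·t − 9·(-9)) + (9·1 − 1·t)] + 42
       = 7·t + 132 = 153
⇒ t = 3.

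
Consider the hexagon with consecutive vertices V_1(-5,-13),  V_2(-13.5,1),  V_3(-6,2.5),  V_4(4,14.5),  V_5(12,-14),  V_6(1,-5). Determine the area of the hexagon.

Apply Gauss's area formula: 2A = Σ (x_i·y_{i+1} − x_{i+1}·y_i), indices taken mod 6.
Cross-terms: -180.5, -27.75, -97, -230, -46, -38  ⇒  Σ = -619.25
Area = |Σ|/2 = 309.625.

309.625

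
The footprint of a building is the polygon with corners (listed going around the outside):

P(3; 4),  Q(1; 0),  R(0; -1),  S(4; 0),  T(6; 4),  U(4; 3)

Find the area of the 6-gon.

12

Apply the shoelace (surveyor's) formula: 2A = Σ (x_i·y_{i+1} − x_{i+1}·y_i), indices taken mod 6.
P→Q: (3)(0) − (1)(4) = -4
Q→R: (1)(-1) − (0)(0) = -1
R→S: (0)(0) − (4)(-1) = 4
S→T: (4)(4) − (6)(0) = 16
T→U: (6)(3) − (4)(4) = 2
U→P: (4)(4) − (3)(3) = 7
Σ = 24
Area = |Σ|/2 = 12.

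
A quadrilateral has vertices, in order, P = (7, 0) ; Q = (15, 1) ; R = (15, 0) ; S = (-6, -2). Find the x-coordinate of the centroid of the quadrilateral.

Apply the surveyor's formula. First the cross-terms c_i = x_i·y_{i+1} − x_{i+1}·y_i:
  7, -15, -30, 14  ⇒  2A = -24, A = -12.
Then Σ (x_i + x_{i+1})·c_i = -552, so x̄ = -552 / (6·(-12)) = 23/3.

23/3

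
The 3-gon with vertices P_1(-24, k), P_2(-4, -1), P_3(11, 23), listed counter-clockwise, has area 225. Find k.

Write out the shoelace sum; only the two edges meeting at P_1 involve k:
2·Area = [(11·k − (-24)·23) + ((-24)·(-1) − (-4)·k)] + -81
       = 15·k + 495 = 450
⇒ k = -3.

-3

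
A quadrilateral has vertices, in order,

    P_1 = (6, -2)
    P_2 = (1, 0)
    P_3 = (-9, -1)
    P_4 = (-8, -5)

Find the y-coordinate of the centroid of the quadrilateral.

-547/252

Apply the surveyor's formula. First the cross-terms c_i = x_i·y_{i+1} − x_{i+1}·y_i:
  2, -1, 37, 46  ⇒  2A = 84, A = 42.
Then Σ (y_i + y_{i+1})·c_i = -547, so ȳ = -547 / (6·42) = -547/252.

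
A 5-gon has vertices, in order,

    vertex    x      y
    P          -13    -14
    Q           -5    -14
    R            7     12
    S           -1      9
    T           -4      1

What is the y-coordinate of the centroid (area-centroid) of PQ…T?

Apply the shoelace (surveyor's) formula. First the cross-terms c_i = x_i·y_{i+1} − x_{i+1}·y_i:
  112, 38, 75, 35, 69  ⇒  2A = 329, A = 164.5.
Then Σ (y_i + y_{i+1})·c_i = -2184, so ȳ = -2184 / (6·164.5) = -104/47.

-104/47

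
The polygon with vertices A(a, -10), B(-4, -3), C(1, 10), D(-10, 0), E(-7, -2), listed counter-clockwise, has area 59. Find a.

-5

The doubled signed area Σ (x_i y_{i+1} − x_{i+1} y_i) is linear in a.
With a=0 it equals 113; the coefficient of a is -1 (from the two edges through A).
So -1·a + 113 = 2·59 = 118 ⇒ a = -5.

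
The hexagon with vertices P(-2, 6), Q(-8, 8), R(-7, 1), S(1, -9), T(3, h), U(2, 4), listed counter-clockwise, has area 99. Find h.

3

The doubled signed area Σ (x_i y_{i+1} − x_{i+1} y_i) is linear in h.
With h=0 it equals 201; the coefficient of h is -1 (from the two edges through T).
So -1·h + 201 = 2·99 = 198 ⇒ h = 3.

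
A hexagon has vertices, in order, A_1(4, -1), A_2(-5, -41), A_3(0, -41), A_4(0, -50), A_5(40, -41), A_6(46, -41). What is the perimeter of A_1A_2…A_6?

|A_1A_2| = √((-9)² + (-40)²) = √1681 = 41
|A_2A_3| = √((5)² + (0)²) = √25 = 5
|A_3A_4| = √((0)² + (-9)²) = √81 = 9
|A_4A_5| = √((40)² + (9)²) = √1681 = 41
|A_5A_6| = √((6)² + (0)²) = √36 = 6
|A_6A_1| = √((-42)² + (40)²) = √3364 = 58
Perimeter = 41 + 5 + 9 + 41 + 6 + 58 = 160.

160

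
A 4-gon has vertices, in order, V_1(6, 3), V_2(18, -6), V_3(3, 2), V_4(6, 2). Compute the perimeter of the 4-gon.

|V_1V_2| = √((12)² + (-9)²) = √225 = 15
|V_2V_3| = √((-15)² + (8)²) = √289 = 17
|V_3V_4| = √((3)² + (0)²) = √9 = 3
|V_4V_1| = √((0)² + (1)²) = √1 = 1
Perimeter = 15 + 17 + 3 + 1 = 36.

36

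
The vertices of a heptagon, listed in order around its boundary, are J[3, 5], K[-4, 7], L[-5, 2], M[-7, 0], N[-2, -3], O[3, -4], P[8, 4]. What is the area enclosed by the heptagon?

96

Σ = (41) + (27) + (14) + (21) + (17) + (44) + (28) = 192
Area = |Σ|/2 = 96.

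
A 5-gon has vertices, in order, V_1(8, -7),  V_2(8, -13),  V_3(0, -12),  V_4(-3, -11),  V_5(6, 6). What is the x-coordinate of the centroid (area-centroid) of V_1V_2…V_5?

424/111

Apply Gauss's area formula. First the cross-terms c_i = x_i·y_{i+1} − x_{i+1}·y_i:
  -48, -96, -36, 48, -90  ⇒  2A = -222, A = -111.
Then Σ (x_i + x_{i+1})·c_i = -2544, so x̄ = -2544 / (6·(-111)) = 424/111.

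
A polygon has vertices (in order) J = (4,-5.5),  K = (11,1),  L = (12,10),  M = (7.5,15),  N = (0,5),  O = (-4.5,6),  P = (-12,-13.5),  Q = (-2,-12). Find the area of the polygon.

318.125

Σ = (64.5) + (98) + (105) + (37.5) + (22.5) + (132.75) + (117) + (59) = 636.25
Area = |Σ|/2 = 318.125.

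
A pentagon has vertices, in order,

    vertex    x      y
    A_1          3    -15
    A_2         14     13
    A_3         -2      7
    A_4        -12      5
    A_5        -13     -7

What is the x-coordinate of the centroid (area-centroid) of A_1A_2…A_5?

-100/203

Apply the shoelace (surveyor's) formula. First the cross-terms c_i = x_i·y_{i+1} − x_{i+1}·y_i:
  249, 124, 74, 149, 216  ⇒  2A = 812, A = 406.
Then Σ (x_i + x_{i+1})·c_i = -1200, so x̄ = -1200 / (6·406) = -100/203.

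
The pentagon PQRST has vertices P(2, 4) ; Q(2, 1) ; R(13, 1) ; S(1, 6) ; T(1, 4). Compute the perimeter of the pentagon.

|PQ| = √((0)² + (-3)²) = √9 = 3
|QR| = √((11)² + (0)²) = √121 = 11
|RS| = √((-12)² + (5)²) = √169 = 13
|ST| = √((0)² + (-2)²) = √4 = 2
|TP| = √((1)² + (0)²) = √1 = 1
Perimeter = 3 + 11 + 13 + 2 + 1 = 30.

30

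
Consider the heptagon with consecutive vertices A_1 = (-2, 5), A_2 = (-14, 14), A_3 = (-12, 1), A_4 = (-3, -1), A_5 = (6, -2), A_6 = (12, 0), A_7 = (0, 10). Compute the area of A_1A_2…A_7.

Apply the shoelace formula: 2A = Σ (x_i·y_{i+1} − x_{i+1}·y_i), indices taken mod 7.
Cross-terms: 42, 154, 15, 12, 24, 120, 20  ⇒  Σ = 387
Area = |Σ|/2 = 193.5.

193.5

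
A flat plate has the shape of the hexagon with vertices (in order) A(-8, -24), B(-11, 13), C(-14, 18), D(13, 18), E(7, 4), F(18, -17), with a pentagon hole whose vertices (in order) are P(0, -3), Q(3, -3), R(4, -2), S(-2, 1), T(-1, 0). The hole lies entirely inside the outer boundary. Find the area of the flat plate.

Outer boundary:
Apply the surveyor's formula: 2A = Σ (x_i·y_{i+1} − x_{i+1}·y_i), indices taken mod 6.
Cross-terms: -368, -16, -486, -74, -191, -568  ⇒  Σ = -1703
Area = |Σ|/2 = 851.5.
Hole:
Apply the shoelace formula: 2A = Σ (x_i·y_{i+1} − x_{i+1}·y_i), indices taken mod 5.
Cross-terms: 9, 6, 0, 1, 3  ⇒  Σ = 19
Area = |Σ|/2 = 9.5.
Net area = 851.5 − 9.5 = 842.

842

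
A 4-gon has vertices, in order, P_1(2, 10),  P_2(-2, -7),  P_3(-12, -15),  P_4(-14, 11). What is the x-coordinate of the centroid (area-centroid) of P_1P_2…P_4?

-7

Apply Gauss's area formula. First the cross-terms c_i = x_i·y_{i+1} − x_{i+1}·y_i:
  6, -54, -342, -162  ⇒  2A = -552, A = -276.
Then Σ (x_i + x_{i+1})·c_i = 11592, so x̄ = 11592 / (6·(-276)) = -7.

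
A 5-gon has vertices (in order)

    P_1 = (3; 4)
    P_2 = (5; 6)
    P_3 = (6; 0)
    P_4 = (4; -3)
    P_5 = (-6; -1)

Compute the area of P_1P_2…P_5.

Apply the shoelace (surveyor's) formula: 2A = Σ (x_i·y_{i+1} − x_{i+1}·y_i), indices taken mod 5.
P_1→P_2: (3)(6) − (5)(4) = -2
P_2→P_3: (5)(0) − (6)(6) = -36
P_3→P_4: (6)(-3) − (4)(0) = -18
P_4→P_5: (4)(-1) − (-6)(-3) = -22
P_5→P_1: (-6)(4) − (3)(-1) = -21
Σ = -99
Area = |Σ|/2 = 49.5.

49.5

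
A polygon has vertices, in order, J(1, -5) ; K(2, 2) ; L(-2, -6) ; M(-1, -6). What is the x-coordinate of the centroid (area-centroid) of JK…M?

2/7

Apply the surveyor's formula. First the cross-terms c_i = x_i·y_{i+1} − x_{i+1}·y_i:
  12, -8, 6, 11  ⇒  2A = 21, A = 10.5.
Then Σ (x_i + x_{i+1})·c_i = 18, so x̄ = 18 / (6·10.5) = 2/7.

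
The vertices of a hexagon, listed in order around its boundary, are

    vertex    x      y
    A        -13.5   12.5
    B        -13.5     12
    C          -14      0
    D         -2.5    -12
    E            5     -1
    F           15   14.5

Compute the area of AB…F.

438

Apply the surveyor's formula: 2A = Σ (x_i·y_{i+1} − x_{i+1}·y_i), indices taken mod 6.
Cross-terms: 6.75, 168, 168, 62.5, 87.5, 383.25  ⇒  Σ = 876
Area = |Σ|/2 = 438.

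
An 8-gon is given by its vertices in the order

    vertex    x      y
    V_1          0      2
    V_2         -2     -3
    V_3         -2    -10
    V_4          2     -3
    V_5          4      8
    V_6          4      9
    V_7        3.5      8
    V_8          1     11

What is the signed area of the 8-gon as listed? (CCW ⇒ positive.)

Σ = (4) + (14) + (26) + (28) + (4) + (0.5) + (30.5) + (2) = 109
Signed area = Σ/2 = 54.5 (positive ⇒ counter-clockwise traversal).

54.5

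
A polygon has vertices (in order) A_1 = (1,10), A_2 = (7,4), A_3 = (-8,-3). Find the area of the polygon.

Apply the surveyor's formula: 2A = Σ (x_i·y_{i+1} − x_{i+1}·y_i), indices taken mod 3.
Cross-terms: -66, 11, -77  ⇒  Σ = -132
Area = |Σ|/2 = 66.

66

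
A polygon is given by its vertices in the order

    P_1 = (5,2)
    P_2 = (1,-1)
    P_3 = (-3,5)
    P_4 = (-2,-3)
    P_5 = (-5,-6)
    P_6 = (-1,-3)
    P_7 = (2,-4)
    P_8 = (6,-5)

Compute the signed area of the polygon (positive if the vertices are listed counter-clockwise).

40.5

Apply Gauss's area formula: 2A = Σ (x_i·y_{i+1} − x_{i+1}·y_i), indices taken mod 8.
Σ = (-7) + (2) + (19) + (-3) + (9) + (10) + (14) + (37) = 81
Signed area = Σ/2 = 40.5 (positive ⇒ counter-clockwise traversal).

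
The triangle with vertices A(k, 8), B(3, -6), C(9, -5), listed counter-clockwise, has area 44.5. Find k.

The doubled signed area Σ (x_i y_{i+1} − x_{i+1} y_i) is linear in k.
With k=0 it equals 87; the coefficient of k is -1 (from the two edges through A).
So -1·k + 87 = 2·44.5 = 89 ⇒ k = -2.

-2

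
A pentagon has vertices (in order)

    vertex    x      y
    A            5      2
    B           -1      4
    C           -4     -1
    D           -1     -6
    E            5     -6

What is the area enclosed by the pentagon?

69

Σ = (22) + (17) + (23) + (36) + (40) = 138
Area = |Σ|/2 = 69.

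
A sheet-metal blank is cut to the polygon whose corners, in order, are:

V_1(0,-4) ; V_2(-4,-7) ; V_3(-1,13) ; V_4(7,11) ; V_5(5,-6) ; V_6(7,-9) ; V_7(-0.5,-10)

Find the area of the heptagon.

Apply the shoelace formula: 2A = Σ (x_i·y_{i+1} − x_{i+1}·y_i), indices taken mod 7.
V_1→V_2: (0)(-7) − (-4)(-4) = -16
V_2→V_3: (-4)(13) − (-1)(-7) = -59
V_3→V_4: (-1)(11) − (7)(13) = -102
V_4→V_5: (7)(-6) − (5)(11) = -97
V_5→V_6: (5)(-9) − (7)(-6) = -3
V_6→V_7: (7)(-10) − (-0.5)(-9) = -74.5
V_7→V_1: (-0.5)(-4) − (0)(-10) = 2
Σ = -349.5
Area = |Σ|/2 = 174.75.

174.75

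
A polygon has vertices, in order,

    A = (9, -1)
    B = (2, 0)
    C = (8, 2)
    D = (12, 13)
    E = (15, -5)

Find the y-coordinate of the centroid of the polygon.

Apply the surveyor's formula. First the cross-terms c_i = x_i·y_{i+1} − x_{i+1}·y_i:
  2, 4, 80, -255, 30  ⇒  2A = -139, A = -69.5.
Then Σ (y_i + y_{i+1})·c_i = -1014, so ȳ = -1014 / (6·(-69.5)) = 338/139.

338/139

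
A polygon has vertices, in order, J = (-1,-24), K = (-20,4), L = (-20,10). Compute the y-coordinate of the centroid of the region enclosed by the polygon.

Apply the shoelace (surveyor's) formula. First the cross-terms c_i = x_i·y_{i+1} − x_{i+1}·y_i:
  -484, -120, 490  ⇒  2A = -114, A = -57.
Then Σ (y_i + y_{i+1})·c_i = 1140, so ȳ = 1140 / (6·(-57)) = -10/3.

-10/3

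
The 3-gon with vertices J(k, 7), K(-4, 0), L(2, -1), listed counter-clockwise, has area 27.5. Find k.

9

The doubled signed area Σ (x_i y_{i+1} − x_{i+1} y_i) is linear in k.
With k=0 it equals 46; the coefficient of k is 1 (from the two edges through J).
So 1·k + 46 = 2·27.5 = 55 ⇒ k = 9.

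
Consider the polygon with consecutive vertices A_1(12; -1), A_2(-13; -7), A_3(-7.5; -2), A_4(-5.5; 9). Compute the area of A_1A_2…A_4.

Σ = (-97) + (-26.5) + (-78.5) + (-102.5) = -304.5
Area = |Σ|/2 = 152.25.

152.25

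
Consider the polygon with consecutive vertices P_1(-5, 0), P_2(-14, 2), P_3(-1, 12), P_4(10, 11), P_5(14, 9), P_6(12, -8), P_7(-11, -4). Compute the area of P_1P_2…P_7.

Apply the shoelace (surveyor's) formula: 2A = Σ (x_i·y_{i+1} − x_{i+1}·y_i), indices taken mod 7.
Σ = (-10) + (-166) + (-131) + (-64) + (-220) + (-136) + (-20) = -747
Area = |Σ|/2 = 373.5.

373.5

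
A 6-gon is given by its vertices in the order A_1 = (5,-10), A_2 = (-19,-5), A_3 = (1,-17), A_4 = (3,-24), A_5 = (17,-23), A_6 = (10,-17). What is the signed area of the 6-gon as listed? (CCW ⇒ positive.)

202.5

Cross-terms: -215, 328, 27, 339, -59, -15  ⇒  Σ = 405
Signed area = Σ/2 = 202.5 (positive ⇒ counter-clockwise traversal).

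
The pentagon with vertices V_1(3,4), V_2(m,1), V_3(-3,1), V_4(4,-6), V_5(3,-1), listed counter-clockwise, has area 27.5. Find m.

-2

Write out the shoelace sum; only the two edges meeting at V_2 involve m:
2·Area = [(3·1 − m·4) + (m·1 − (-3)·1)] + 43
       = -3·m + 49 = 55
⇒ m = -2.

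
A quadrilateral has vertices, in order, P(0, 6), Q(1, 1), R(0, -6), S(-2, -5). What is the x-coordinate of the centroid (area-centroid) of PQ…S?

-1/3

Apply Gauss's area formula. First the cross-terms c_i = x_i·y_{i+1} − x_{i+1}·y_i:
  -6, -6, -12, -12  ⇒  2A = -36, A = -18.
Then Σ (x_i + x_{i+1})·c_i = 36, so x̄ = 36 / (6·(-18)) = -1/3.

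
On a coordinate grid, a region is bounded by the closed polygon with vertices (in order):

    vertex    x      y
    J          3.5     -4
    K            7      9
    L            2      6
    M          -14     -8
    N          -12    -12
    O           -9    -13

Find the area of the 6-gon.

Apply Gauss's area formula: 2A = Σ (x_i·y_{i+1} − x_{i+1}·y_i), indices taken mod 6.
Σ = (59.5) + (24) + (68) + (72) + (48) + (81.5) = 353
Area = |Σ|/2 = 176.5.

176.5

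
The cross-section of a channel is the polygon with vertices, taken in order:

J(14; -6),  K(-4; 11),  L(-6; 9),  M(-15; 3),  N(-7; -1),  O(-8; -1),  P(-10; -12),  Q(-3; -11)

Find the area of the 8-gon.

322

Σ = (130) + (30) + (117) + (36) + (-1) + (86) + (74) + (172) = 644
Area = |Σ|/2 = 322.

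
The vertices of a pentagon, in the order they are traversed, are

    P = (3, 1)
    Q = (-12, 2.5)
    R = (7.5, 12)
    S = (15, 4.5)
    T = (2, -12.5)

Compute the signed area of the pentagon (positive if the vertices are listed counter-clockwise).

Apply the shoelace (surveyor's) formula: 2A = Σ (x_i·y_{i+1} − x_{i+1}·y_i), indices taken mod 5.
P→Q: (3)(2.5) − (-12)(1) = 19.5
Q→R: (-12)(12) − (7.5)(2.5) = -162.75
R→S: (7.5)(4.5) − (15)(12) = -146.25
S→T: (15)(-12.5) − (2)(4.5) = -196.5
T→P: (2)(1) − (3)(-12.5) = 39.5
Σ = -446.5
Signed area = Σ/2 = -223.25 (negative ⇒ clockwise traversal).

-223.25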